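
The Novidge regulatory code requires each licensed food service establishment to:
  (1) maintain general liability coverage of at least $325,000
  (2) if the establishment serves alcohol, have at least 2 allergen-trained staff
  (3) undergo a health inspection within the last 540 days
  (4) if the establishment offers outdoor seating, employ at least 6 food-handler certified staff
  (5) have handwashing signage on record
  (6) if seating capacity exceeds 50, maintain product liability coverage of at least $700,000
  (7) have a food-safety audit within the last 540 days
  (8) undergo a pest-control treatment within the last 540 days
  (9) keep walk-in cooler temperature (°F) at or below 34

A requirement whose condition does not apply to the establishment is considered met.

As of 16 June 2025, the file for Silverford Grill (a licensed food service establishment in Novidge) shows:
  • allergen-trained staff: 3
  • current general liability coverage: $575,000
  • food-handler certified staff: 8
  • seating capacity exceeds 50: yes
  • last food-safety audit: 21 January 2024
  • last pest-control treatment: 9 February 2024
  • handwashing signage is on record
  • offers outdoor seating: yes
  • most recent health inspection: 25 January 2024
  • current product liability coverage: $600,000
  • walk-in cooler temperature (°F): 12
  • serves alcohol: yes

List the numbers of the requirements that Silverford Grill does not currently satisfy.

6

1. general liability coverage $575,000 ≥ $325,000 → met
2. condition 'serves alcohol' holds; allergen-trained staff 3 ≥ 2 → met
3. health inspection 508 days ago vs limit 540 → met
4. condition 'offers outdoor seating' holds; food-handler certified staff 8 ≥ 6 → met
5. handwashing signage present → met
6. condition 'seating capacity exceeds 50' holds; product liability coverage $600,000 < $700,000 → not met
7. food-safety audit 512 days ago vs limit 540 → met
8. pest-control treatment 493 days ago vs limit 540 → met
9. walk-in cooler temperature (°F) 12 ≤ 34 → met
Not met: 6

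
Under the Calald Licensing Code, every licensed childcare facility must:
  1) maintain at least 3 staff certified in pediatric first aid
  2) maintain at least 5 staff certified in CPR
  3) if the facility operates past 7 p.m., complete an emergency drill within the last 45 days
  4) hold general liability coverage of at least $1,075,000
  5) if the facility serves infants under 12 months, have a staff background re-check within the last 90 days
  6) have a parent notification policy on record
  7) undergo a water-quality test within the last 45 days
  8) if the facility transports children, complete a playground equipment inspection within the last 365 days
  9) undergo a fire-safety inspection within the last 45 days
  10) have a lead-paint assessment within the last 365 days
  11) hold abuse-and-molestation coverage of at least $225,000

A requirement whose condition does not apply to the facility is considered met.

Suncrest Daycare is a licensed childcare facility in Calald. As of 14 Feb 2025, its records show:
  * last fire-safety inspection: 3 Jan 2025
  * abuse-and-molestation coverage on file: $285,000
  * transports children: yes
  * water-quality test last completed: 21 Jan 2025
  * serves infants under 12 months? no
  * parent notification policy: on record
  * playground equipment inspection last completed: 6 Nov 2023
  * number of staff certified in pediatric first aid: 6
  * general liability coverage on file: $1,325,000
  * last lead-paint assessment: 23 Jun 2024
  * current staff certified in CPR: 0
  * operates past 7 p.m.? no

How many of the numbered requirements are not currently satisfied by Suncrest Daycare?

2

1. staff certified in pediatric first aid 6 ≥ 3 → met
2. staff certified in CPR 0 < 5 → not met
3. condition 'operates past 7 p.m.' does not hold → requirement n/a → met
4. general liability coverage $1,325,000 ≥ $1,075,000 → met
5. condition 'serves infants under 12 months' does not hold → requirement n/a → met
6. parent notification policy present → met
7. water-quality test 24 days ago vs limit 45 → met
8. condition 'transports children' holds; playground equipment inspection 466 days ago vs limit 365 → not met
9. fire-safety inspection 42 days ago vs limit 45 → met
10. lead-paint assessment 236 days ago vs limit 365 → met
11. abuse-and-molestation coverage $285,000 ≥ $225,000 → met
Not met: 2 of 11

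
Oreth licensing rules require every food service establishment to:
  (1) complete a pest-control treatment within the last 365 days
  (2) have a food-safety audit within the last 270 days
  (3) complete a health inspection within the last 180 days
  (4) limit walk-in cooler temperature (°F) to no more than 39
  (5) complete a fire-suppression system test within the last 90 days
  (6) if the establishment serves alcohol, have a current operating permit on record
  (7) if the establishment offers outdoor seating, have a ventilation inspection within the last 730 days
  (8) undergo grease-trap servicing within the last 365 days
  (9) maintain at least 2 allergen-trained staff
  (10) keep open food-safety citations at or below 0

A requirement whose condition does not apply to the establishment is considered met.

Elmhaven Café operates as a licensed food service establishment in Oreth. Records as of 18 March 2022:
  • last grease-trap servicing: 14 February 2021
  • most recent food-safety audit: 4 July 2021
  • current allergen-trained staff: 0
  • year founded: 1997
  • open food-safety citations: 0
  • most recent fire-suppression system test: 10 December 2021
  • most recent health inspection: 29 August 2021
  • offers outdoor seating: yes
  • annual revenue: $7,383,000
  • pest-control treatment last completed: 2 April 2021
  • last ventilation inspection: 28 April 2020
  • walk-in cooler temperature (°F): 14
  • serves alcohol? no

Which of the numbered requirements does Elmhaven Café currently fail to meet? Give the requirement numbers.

1. pest-control treatment 350 days ago vs limit 365 → met
2. food-safety audit 257 days ago vs limit 270 → met
3. health inspection 201 days ago vs limit 180 → not met
4. walk-in cooler temperature (°F) 14 ≤ 39 → met
5. fire-suppression system test 98 days ago vs limit 90 → not met
6. condition 'serves alcohol' does not hold → requirement n/a → met
7. condition 'offers outdoor seating' holds; ventilation inspection 689 days ago vs limit 730 → met
8. grease-trap servicing 397 days ago vs limit 365 → not met
9. allergen-trained staff 0 < 2 → not met
10. open food-safety citations 0 ≤ 0 → met
Not met: 3, 5, 8, 9

3, 5, 8, 9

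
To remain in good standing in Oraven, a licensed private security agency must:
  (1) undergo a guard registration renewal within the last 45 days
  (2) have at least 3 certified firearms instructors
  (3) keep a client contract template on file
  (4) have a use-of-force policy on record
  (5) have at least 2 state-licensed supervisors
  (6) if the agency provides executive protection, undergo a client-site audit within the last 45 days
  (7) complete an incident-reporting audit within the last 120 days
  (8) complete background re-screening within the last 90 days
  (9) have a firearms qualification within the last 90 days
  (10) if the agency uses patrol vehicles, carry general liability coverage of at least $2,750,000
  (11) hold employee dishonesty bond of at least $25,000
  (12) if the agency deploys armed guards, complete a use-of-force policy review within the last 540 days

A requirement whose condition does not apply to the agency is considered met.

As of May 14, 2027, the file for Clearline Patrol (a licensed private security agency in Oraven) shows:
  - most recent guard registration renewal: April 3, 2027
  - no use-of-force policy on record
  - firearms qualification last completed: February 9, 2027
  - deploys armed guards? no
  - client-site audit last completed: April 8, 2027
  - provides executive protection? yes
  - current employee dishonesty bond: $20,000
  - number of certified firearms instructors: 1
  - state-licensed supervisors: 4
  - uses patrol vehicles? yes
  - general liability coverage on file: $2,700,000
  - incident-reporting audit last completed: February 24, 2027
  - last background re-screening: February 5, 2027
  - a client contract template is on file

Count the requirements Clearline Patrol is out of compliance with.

6

1. guard registration renewal 41 days ago vs limit 45 → met
2. certified firearms instructors 1 < 3 → not met
3. client contract template present → met
4. use-of-force policy absent → not met
5. state-licensed supervisors 4 ≥ 2 → met
6. condition 'provides executive protection' holds; client-site audit 36 days ago vs limit 45 → met
7. incident-reporting audit 79 days ago vs limit 120 → met
8. background re-screening 98 days ago vs limit 90 → not met
9. firearms qualification 94 days ago vs limit 90 → not met
10. condition 'uses patrol vehicles' holds; general liability coverage $2,700,000 < $2,750,000 → not met
11. employee dishonesty bond $20,000 < $25,000 → not met
12. condition 'deploys armed guards' does not hold → requirement n/a → met
Not met: 6 of 12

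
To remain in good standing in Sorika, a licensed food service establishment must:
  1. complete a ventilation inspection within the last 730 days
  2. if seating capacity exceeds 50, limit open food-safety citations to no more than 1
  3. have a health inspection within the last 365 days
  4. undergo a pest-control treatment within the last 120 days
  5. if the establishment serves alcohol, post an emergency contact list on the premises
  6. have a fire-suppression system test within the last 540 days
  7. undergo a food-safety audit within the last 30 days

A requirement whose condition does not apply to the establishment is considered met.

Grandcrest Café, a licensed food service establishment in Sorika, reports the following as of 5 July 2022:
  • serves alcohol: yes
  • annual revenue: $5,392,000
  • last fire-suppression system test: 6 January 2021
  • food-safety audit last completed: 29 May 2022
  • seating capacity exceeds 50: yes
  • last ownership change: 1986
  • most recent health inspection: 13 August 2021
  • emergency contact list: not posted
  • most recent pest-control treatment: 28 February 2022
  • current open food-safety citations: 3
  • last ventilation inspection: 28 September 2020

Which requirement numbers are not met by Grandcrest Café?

2, 4, 5, 6, 7

1. ventilation inspection 645 days ago vs limit 730 → met
2. condition 'seating capacity exceeds 50' holds; open food-safety citations 3 > 1 → not met
3. health inspection 326 days ago vs limit 365 → met
4. pest-control treatment 127 days ago vs limit 120 → not met
5. condition 'serves alcohol' holds; emergency contact list absent → not met
6. fire-suppression system test 545 days ago vs limit 540 → not met
7. food-safety audit 37 days ago vs limit 30 → not met
Not met: 2, 4, 5, 6, 7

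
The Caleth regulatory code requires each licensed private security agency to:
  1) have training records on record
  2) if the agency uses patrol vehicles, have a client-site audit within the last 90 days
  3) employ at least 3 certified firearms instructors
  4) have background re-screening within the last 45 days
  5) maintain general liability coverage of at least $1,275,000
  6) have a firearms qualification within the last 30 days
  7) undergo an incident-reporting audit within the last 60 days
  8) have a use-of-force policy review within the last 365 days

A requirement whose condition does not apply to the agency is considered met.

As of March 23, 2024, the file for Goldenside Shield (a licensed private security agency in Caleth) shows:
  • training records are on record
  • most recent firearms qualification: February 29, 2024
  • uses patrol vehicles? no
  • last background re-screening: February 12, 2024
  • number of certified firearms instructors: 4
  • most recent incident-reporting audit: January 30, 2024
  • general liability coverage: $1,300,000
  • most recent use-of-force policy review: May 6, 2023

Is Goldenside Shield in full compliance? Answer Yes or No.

1. training records present → met
2. condition 'uses patrol vehicles' does not hold → requirement n/a → met
3. certified firearms instructors 4 ≥ 3 → met
4. background re-screening 40 days ago vs limit 45 → met
5. general liability coverage $1,300,000 ≥ $1,275,000 → met
6. firearms qualification 23 days ago vs limit 30 → met
7. incident-reporting audit 53 days ago vs limit 60 → met
8. use-of-force policy review 322 days ago vs limit 365 → met
All met.

Yes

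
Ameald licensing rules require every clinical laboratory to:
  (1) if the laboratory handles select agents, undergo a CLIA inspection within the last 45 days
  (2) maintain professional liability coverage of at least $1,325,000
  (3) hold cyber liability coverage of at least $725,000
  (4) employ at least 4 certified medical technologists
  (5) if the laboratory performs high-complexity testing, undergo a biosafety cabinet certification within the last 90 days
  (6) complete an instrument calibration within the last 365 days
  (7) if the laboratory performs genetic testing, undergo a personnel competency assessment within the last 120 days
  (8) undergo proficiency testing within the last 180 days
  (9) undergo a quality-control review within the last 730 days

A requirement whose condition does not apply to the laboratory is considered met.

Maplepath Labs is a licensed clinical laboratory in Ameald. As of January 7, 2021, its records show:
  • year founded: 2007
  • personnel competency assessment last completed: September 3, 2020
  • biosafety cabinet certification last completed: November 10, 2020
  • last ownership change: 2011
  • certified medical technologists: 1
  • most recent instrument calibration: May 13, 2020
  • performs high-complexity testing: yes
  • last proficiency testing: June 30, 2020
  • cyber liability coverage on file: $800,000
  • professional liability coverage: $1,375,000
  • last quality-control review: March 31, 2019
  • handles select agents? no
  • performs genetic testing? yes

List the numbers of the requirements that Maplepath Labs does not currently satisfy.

1. condition 'handles select agents' does not hold → requirement n/a → met
2. professional liability coverage $1,375,000 ≥ $1,325,000 → met
3. cyber liability coverage $800,000 ≥ $725,000 → met
4. certified medical technologists 1 < 4 → not met
5. condition 'performs high-complexity testing' holds; biosafety cabinet certification 58 days ago vs limit 90 → met
6. instrument calibration 239 days ago vs limit 365 → met
7. condition 'performs genetic testing' holds; personnel competency assessment 126 days ago vs limit 120 → not met
8. proficiency testing 191 days ago vs limit 180 → not met
9. quality-control review 648 days ago vs limit 730 → met
Not met: 4, 7, 8

4, 7, 8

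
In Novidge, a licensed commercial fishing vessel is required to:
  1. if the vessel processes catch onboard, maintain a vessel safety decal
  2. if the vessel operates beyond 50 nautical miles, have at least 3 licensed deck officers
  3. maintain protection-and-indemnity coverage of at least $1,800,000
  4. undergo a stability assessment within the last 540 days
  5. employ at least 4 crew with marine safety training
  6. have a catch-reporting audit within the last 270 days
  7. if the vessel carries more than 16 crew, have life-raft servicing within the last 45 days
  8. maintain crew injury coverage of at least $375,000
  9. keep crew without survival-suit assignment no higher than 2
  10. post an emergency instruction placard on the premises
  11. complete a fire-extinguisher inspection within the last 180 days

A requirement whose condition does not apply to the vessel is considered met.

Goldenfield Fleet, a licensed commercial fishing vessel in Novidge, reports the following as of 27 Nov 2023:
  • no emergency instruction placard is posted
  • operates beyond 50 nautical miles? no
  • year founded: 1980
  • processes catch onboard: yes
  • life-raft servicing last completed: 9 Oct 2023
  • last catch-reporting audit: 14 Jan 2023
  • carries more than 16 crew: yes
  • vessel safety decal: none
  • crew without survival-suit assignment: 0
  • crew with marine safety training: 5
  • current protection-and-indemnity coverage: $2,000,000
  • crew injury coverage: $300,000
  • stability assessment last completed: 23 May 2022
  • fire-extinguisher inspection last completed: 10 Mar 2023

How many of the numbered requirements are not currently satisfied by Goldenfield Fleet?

7

1. condition 'processes catch onboard' holds; vessel safety decal absent → not met
2. condition 'operates beyond 50 nautical miles' does not hold → requirement n/a → met
3. protection-and-indemnity coverage $2,000,000 ≥ $1,800,000 → met
4. stability assessment 553 days ago vs limit 540 → not met
5. crew with marine safety training 5 ≥ 4 → met
6. catch-reporting audit 317 days ago vs limit 270 → not met
7. condition 'carries more than 16 crew' holds; life-raft servicing 49 days ago vs limit 45 → not met
8. crew injury coverage $300,000 < $375,000 → not met
9. crew without survival-suit assignment 0 ≤ 2 → met
10. emergency instruction placard absent → not met
11. fire-extinguisher inspection 262 days ago vs limit 180 → not met
Not met: 7 of 11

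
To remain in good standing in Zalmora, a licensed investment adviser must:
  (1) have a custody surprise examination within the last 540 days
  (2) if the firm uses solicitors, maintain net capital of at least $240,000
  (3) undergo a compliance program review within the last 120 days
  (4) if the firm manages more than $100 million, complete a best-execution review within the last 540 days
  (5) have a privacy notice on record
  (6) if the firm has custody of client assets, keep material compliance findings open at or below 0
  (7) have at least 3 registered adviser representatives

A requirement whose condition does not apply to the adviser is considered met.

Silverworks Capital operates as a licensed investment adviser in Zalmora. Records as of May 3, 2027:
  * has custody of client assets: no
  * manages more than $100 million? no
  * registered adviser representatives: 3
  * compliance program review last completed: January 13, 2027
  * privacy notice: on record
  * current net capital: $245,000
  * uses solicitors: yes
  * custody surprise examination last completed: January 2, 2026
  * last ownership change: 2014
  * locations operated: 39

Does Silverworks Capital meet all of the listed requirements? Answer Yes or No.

1. custody surprise examination 486 days ago vs limit 540 → met
2. condition 'uses solicitors' holds; net capital $245,000 ≥ $240,000 → met
3. compliance program review 110 days ago vs limit 120 → met
4. condition 'manages more than $100 million' does not hold → requirement n/a → met
5. privacy notice present → met
6. condition 'has custody of client assets' does not hold → requirement n/a → met
7. registered adviser representatives 3 ≥ 3 → met
All met.

Yes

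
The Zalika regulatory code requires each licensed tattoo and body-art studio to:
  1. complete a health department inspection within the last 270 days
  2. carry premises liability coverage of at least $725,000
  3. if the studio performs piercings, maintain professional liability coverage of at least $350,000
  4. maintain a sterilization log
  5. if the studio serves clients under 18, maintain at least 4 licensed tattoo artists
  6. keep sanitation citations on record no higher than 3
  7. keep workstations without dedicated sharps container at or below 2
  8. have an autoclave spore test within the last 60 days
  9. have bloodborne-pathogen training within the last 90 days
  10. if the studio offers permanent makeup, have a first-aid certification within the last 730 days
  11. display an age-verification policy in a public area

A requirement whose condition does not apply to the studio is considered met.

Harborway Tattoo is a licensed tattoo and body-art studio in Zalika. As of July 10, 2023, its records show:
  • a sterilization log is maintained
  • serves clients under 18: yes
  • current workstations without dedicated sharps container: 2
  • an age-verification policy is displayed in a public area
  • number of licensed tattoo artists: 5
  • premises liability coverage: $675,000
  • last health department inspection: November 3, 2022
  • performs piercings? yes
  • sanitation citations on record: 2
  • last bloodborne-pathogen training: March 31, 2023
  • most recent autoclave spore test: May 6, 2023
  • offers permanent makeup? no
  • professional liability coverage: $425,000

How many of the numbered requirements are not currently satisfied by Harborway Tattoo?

1. health department inspection 249 days ago vs limit 270 → met
2. premises liability coverage $675,000 < $725,000 → not met
3. condition 'performs piercings' holds; professional liability coverage $425,000 ≥ $350,000 → met
4. sterilization log present → met
5. condition 'serves clients under 18' holds; licensed tattoo artists 5 ≥ 4 → met
6. sanitation citations on record 2 ≤ 3 → met
7. workstations without dedicated sharps container 2 ≤ 2 → met
8. autoclave spore test 65 days ago vs limit 60 → not met
9. bloodborne-pathogen training 101 days ago vs limit 90 → not met
10. condition 'offers permanent makeup' does not hold → requirement n/a → met
11. age-verification policy present → met
Not met: 3 of 11

3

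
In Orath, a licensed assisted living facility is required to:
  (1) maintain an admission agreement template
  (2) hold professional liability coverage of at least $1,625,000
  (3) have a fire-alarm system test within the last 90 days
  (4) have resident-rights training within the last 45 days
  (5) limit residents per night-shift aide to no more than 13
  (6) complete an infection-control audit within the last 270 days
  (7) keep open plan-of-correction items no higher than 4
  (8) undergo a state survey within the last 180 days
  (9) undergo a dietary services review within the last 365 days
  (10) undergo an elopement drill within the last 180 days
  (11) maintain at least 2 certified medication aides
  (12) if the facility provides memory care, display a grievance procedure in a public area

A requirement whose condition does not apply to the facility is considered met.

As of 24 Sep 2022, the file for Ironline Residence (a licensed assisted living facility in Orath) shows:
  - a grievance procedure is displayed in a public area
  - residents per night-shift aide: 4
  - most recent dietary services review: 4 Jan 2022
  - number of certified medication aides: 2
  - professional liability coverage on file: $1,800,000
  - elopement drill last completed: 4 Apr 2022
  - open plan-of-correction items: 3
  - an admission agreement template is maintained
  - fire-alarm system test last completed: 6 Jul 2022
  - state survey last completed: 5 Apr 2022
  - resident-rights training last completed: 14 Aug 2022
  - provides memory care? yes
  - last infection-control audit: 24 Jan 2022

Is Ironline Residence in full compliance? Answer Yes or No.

1. admission agreement template present → met
2. professional liability coverage $1,800,000 ≥ $1,625,000 → met
3. fire-alarm system test 80 days ago vs limit 90 → met
4. resident-rights training 41 days ago vs limit 45 → met
5. residents per night-shift aide 4 ≤ 13 → met
6. infection-control audit 243 days ago vs limit 270 → met
7. open plan-of-correction items 3 ≤ 4 → met
8. state survey 172 days ago vs limit 180 → met
9. dietary services review 263 days ago vs limit 365 → met
10. elopement drill 173 days ago vs limit 180 → met
11. certified medication aides 2 ≥ 2 → met
12. condition 'provides memory care' holds; grievance procedure present → met
All met.

Yes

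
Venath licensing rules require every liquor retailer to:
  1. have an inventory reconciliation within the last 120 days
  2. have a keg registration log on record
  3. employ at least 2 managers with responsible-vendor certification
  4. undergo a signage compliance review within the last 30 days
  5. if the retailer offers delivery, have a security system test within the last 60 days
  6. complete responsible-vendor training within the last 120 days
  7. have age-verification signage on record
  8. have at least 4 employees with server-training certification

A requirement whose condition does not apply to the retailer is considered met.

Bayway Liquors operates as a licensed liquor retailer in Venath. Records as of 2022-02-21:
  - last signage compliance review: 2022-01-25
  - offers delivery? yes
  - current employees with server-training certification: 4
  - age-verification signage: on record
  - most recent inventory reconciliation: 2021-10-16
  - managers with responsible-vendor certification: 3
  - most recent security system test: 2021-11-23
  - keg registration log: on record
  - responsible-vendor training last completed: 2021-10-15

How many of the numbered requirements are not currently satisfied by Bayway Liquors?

3

1. inventory reconciliation 128 days ago vs limit 120 → not met
2. keg registration log present → met
3. managers with responsible-vendor certification 3 ≥ 2 → met
4. signage compliance review 27 days ago vs limit 30 → met
5. condition 'offers delivery' holds; security system test 90 days ago vs limit 60 → not met
6. responsible-vendor training 129 days ago vs limit 120 → not met
7. age-verification signage present → met
8. employees with server-training certification 4 ≥ 4 → met
Not met: 3 of 8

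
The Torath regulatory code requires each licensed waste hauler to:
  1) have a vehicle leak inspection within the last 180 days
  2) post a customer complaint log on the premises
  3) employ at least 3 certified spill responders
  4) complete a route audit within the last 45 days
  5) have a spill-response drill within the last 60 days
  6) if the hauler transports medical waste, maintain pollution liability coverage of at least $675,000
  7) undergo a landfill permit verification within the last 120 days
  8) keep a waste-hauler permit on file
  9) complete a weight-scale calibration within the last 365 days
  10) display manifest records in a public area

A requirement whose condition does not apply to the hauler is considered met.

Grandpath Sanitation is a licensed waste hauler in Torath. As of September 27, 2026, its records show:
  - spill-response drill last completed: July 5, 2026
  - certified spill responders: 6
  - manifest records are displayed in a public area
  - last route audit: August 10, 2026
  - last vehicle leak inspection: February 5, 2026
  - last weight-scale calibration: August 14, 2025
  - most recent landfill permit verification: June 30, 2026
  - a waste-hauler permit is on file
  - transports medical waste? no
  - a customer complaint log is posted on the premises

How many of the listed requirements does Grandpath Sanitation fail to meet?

4

1. vehicle leak inspection 234 days ago vs limit 180 → not met
2. customer complaint log present → met
3. certified spill responders 6 ≥ 3 → met
4. route audit 48 days ago vs limit 45 → not met
5. spill-response drill 84 days ago vs limit 60 → not met
6. condition 'transports medical waste' does not hold → requirement n/a → met
7. landfill permit verification 89 days ago vs limit 120 → met
8. waste-hauler permit present → met
9. weight-scale calibration 409 days ago vs limit 365 → not met
10. manifest records present → met
Not met: 4 of 10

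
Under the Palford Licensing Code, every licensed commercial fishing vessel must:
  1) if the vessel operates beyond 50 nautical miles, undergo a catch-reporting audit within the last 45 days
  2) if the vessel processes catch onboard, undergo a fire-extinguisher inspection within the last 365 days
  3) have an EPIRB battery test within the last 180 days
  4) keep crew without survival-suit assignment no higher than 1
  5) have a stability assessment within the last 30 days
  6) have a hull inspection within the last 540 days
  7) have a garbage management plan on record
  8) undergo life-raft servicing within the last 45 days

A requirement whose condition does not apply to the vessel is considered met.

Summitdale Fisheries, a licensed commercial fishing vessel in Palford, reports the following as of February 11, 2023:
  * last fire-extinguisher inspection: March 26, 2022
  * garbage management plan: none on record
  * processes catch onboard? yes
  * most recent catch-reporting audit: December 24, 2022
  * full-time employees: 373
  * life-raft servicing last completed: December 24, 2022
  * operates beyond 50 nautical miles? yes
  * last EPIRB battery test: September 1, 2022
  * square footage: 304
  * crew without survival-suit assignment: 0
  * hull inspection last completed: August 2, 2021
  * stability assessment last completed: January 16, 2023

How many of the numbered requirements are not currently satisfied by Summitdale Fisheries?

1. condition 'operates beyond 50 nautical miles' holds; catch-reporting audit 49 days ago vs limit 45 → not met
2. condition 'processes catch onboard' holds; fire-extinguisher inspection 322 days ago vs limit 365 → met
3. EPIRB battery test 163 days ago vs limit 180 → met
4. crew without survival-suit assignment 0 ≤ 1 → met
5. stability assessment 26 days ago vs limit 30 → met
6. hull inspection 558 days ago vs limit 540 → not met
7. garbage management plan absent → not met
8. life-raft servicing 49 days ago vs limit 45 → not met
Not met: 4 of 8

4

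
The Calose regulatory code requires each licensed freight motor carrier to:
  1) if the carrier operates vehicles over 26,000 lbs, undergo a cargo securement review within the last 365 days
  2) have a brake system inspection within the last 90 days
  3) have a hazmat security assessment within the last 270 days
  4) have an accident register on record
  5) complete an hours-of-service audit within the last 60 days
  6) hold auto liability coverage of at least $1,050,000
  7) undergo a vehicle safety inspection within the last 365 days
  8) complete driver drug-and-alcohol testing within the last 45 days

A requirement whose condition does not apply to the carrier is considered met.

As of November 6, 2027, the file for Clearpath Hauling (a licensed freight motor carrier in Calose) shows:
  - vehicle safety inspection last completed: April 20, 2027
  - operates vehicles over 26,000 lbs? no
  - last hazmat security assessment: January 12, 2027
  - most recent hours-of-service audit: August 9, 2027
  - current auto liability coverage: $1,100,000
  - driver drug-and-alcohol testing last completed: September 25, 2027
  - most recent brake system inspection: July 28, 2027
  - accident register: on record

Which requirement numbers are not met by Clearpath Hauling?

1. condition 'operates vehicles over 26,000 lbs' does not hold → requirement n/a → met
2. brake system inspection 101 days ago vs limit 90 → not met
3. hazmat security assessment 298 days ago vs limit 270 → not met
4. accident register present → met
5. hours-of-service audit 89 days ago vs limit 60 → not met
6. auto liability coverage $1,100,000 ≥ $1,050,000 → met
7. vehicle safety inspection 200 days ago vs limit 365 → met
8. driver drug-and-alcohol testing 42 days ago vs limit 45 → met
Not met: 2, 3, 5

2, 3, 5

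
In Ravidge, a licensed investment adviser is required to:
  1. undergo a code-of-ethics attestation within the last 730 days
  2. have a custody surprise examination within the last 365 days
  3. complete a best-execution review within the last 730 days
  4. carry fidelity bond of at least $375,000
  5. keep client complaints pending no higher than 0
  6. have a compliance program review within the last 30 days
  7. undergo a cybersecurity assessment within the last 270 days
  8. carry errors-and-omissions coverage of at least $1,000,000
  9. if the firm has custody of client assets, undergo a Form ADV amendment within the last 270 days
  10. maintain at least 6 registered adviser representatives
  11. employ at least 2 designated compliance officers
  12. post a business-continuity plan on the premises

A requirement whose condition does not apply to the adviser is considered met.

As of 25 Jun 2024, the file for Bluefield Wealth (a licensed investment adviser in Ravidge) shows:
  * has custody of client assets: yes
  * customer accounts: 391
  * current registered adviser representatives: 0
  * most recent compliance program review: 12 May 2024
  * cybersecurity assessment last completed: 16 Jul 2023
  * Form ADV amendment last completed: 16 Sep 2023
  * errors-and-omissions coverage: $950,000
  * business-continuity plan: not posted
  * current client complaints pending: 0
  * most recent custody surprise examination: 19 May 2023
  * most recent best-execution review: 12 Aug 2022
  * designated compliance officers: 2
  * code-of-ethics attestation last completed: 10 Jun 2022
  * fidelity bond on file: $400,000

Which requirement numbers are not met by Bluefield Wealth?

1, 2, 6, 7, 8, 9, 10, 12

1. code-of-ethics attestation 746 days ago vs limit 730 → not met
2. custody surprise examination 403 days ago vs limit 365 → not met
3. best-execution review 683 days ago vs limit 730 → met
4. fidelity bond $400,000 ≥ $375,000 → met
5. client complaints pending 0 ≤ 0 → met
6. compliance program review 44 days ago vs limit 30 → not met
7. cybersecurity assessment 345 days ago vs limit 270 → not met
8. errors-and-omissions coverage $950,000 < $1,000,000 → not met
9. condition 'has custody of client assets' holds; Form ADV amendment 283 days ago vs limit 270 → not met
10. registered adviser representatives 0 < 6 → not met
11. designated compliance officers 2 ≥ 2 → met
12. business-continuity plan absent → not met
Not met: 1, 2, 6, 7, 8, 9, 10, 12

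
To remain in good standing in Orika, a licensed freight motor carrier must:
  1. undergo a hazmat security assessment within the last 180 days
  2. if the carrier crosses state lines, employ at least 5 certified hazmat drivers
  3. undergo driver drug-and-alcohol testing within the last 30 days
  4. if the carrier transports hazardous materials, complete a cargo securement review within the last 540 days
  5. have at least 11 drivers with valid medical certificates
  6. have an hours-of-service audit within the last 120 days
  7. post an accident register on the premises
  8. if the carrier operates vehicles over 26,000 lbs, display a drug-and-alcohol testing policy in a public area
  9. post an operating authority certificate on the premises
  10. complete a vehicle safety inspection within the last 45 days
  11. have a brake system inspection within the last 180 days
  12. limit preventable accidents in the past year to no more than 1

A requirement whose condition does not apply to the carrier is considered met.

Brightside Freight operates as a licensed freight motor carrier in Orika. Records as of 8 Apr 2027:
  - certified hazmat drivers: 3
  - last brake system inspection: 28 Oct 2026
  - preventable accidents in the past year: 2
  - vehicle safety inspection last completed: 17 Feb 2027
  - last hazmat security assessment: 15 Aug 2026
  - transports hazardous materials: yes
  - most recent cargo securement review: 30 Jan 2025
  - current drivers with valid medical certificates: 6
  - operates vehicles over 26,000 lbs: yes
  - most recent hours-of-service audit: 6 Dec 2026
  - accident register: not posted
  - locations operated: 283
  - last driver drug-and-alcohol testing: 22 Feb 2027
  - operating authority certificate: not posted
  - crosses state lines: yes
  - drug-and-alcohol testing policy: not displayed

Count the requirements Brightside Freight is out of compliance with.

11

1. hazmat security assessment 236 days ago vs limit 180 → not met
2. condition 'crosses state lines' holds; certified hazmat drivers 3 < 5 → not met
3. driver drug-and-alcohol testing 45 days ago vs limit 30 → not met
4. condition 'transports hazardous materials' holds; cargo securement review 798 days ago vs limit 540 → not met
5. drivers with valid medical certificates 6 < 11 → not met
6. hours-of-service audit 123 days ago vs limit 120 → not met
7. accident register absent → not met
8. condition 'operates vehicles over 26,000 lbs' holds; drug-and-alcohol testing policy absent → not met
9. operating authority certificate absent → not met
10. vehicle safety inspection 50 days ago vs limit 45 → not met
11. brake system inspection 162 days ago vs limit 180 → met
12. preventable accidents in the past year 2 > 1 → not met
Not met: 11 of 12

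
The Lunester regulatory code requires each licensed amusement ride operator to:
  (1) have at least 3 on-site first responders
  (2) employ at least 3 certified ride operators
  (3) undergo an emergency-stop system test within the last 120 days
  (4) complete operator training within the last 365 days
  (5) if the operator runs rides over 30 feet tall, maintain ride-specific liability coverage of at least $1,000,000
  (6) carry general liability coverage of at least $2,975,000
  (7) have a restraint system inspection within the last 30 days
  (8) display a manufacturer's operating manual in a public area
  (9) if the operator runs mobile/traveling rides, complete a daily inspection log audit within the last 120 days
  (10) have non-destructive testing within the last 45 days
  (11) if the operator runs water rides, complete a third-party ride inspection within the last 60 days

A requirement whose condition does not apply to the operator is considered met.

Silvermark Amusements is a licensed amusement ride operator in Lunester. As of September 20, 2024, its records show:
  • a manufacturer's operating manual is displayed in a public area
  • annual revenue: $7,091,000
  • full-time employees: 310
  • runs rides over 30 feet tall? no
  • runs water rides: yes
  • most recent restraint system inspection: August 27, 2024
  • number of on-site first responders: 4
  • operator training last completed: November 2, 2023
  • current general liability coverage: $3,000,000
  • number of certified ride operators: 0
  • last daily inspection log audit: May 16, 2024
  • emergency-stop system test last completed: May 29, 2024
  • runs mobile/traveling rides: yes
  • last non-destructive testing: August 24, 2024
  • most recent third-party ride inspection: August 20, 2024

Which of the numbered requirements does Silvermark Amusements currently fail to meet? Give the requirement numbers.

1. on-site first responders 4 ≥ 3 → met
2. certified ride operators 0 < 3 → not met
3. emergency-stop system test 114 days ago vs limit 120 → met
4. operator training 323 days ago vs limit 365 → met
5. condition 'runs rides over 30 feet tall' does not hold → requirement n/a → met
6. general liability coverage $3,000,000 ≥ $2,975,000 → met
7. restraint system inspection 24 days ago vs limit 30 → met
8. manufacturer's operating manual present → met
9. condition 'runs mobile/traveling rides' holds; daily inspection log audit 127 days ago vs limit 120 → not met
10. non-destructive testing 27 days ago vs limit 45 → met
11. condition 'runs water rides' holds; third-party ride inspection 31 days ago vs limit 60 → met
Not met: 2, 9

2, 9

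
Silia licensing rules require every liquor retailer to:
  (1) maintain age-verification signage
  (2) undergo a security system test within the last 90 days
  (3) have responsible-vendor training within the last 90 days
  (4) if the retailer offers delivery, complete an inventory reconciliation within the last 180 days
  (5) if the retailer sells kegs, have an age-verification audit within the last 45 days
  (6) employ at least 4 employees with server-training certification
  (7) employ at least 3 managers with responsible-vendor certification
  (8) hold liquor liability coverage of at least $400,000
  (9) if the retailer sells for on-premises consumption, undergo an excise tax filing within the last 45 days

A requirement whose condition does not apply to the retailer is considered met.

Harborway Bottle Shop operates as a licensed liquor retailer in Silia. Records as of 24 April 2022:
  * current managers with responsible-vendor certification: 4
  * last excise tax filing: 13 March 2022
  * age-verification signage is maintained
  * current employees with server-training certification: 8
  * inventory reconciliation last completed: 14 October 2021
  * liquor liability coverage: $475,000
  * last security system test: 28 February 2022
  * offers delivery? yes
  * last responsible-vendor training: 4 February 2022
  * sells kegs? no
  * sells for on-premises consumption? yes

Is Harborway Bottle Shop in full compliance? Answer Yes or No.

1. age-verification signage present → met
2. security system test 55 days ago vs limit 90 → met
3. responsible-vendor training 79 days ago vs limit 90 → met
4. condition 'offers delivery' holds; inventory reconciliation 192 days ago vs limit 180 → not met
5. condition 'sells kegs' does not hold → requirement n/a → met
6. employees with server-training certification 8 ≥ 4 → met
7. managers with responsible-vendor certification 4 ≥ 3 → met
8. liquor liability coverage $475,000 ≥ $400,000 → met
9. condition 'sells for on-premises consumption' holds; excise tax filing 42 days ago vs limit 45 → met
Not met: 4

No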